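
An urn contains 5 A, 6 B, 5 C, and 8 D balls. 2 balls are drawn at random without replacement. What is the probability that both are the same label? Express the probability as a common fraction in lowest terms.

There are C(24,2) = 276 ways to draw 2 balls.
All same label: C(5,2) + C(6,2) + C(5,2) + C(8,2) = 10 + 15 + 10 + 28 = 63.
Probability = 63/276 = 21/92.

21/92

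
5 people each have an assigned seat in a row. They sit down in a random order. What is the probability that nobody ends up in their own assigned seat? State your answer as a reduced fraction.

11/30

There are 5! = 120 seatings.
By inclusion-exclusion, seatings with no fixed points: C(5,0)·5! − C(5,1)·4! + C(5,2)·3! − C(5,3)·2! + C(5,4)·1! − C(5,5)·0! = 44.
Probability = 44/120 = 11/30.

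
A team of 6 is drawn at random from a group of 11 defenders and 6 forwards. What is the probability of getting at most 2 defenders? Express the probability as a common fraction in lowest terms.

223/3094

Total selections: C(17,6) = 12376.
Favorable selections (at most 2 defenders): C(11,0)·C(6,6) + C(11,1)·C(6,5) + C(11,2)·C(6,4) = 1 + 66 + 825 = 892.
Probability = 892/12376 = 223/3094.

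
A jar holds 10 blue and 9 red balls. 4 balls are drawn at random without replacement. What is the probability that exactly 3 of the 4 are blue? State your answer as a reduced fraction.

Total number of selections: C(19,4) = 3876.
Selections with exactly 3 blue: choose 3 of the 10 blue and 1 of the 9 red, C(10,3)·C(9,1) = 120·9 = 1080.
Probability = 1080/3876 = 90/323.

90/323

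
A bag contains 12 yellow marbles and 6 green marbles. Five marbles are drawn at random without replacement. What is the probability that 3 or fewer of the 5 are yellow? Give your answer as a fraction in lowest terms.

267/476

Total selections: C(18,5) = 8568.
Count the complement (more than 3 yellow): C(12,4)·C(6,1) + C(12,5)·C(6,0) = 2970 + 792 = 3762.
Probability = 1 − 3762/8568 = 4806/8568 = 267/476.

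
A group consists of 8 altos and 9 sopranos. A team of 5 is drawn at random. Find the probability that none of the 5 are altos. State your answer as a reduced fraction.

There are C(17,5) = 6188 possible selections.
Selections with no altos (all sopranos): C(9,5) = 126.
Probability = 126/6188 = 9/442.

9/442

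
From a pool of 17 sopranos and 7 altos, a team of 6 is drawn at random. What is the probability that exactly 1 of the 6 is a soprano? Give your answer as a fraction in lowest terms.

51/19228

There are C(24,6) = 134596 ways to choose 6 from 24.
Selections with exactly 1 soprano: choose 1 of the 17 sopranos and 5 of the 7 altos, C(17,1)·C(7,5) = 17·21 = 357.
Probability = 357/134596 = 51/19228.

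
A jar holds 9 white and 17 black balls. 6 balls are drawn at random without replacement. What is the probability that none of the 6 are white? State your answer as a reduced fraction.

There are C(26,6) = 230230 possible selections.
Selections with no white (all black): C(17,6) = 12376.
Probability = 12376/230230 = 68/1265.

68/1265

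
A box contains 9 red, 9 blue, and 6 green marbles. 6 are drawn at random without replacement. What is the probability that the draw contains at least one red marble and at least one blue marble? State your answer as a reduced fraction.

124587/134596

There are C(24,6) = 134596 possible draws.
By inclusion-exclusion on the complements, draws missing all red or all blue: C(15,6) + C(15,6) − C(6,6) = 5005 + 5005 − 1 = 10009.
So draws with at least one of each: 134596 − 10009 = 124587, probability 124587/134596.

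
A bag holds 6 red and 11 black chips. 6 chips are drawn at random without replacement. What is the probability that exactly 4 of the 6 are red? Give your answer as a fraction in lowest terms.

825/12376

The sample space is all 6-subsets of the 17: C(17,6) = 12376.
Selections with exactly 4 red: choose 4 of the 6 red and 2 of the 11 black, C(6,4)·C(11,2) = 15·55 = 825.
Probability = 825/12376.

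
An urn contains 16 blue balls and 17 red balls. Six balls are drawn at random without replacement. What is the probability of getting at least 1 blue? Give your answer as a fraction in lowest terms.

19557/19778

Total selections: C(33,6) = 1107568.
Favorable selections (at least 1 blue): C(16,1)·C(17,5) + C(16,2)·C(17,4) + C(16,3)·C(17,3) + C(16,4)·C(17,2) + C(16,5)·C(17,1) + C(16,6)·C(17,0) = 99008 + 285600 + 380800 + 247520 + 74256 + 8008 = 1095192.
Probability = 1095192/1107568 = 19557/19778.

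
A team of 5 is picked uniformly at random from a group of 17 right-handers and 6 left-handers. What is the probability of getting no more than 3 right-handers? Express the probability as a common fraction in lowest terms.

1883/4807

Total selections: C(23,5) = 33649.
Count the complement (more than 3 right-handers): C(17,4)·C(6,1) + C(17,5)·C(6,0) = 14280 + 6188 = 20468.
Probability = 1 − 20468/33649 = 13181/33649 = 1883/4807.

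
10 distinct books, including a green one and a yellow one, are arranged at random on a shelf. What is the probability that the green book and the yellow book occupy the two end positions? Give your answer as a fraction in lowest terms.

There are 10! = 3628800 arrangements.
Place the green book and the yellow book at the ends in 2 ways, arrange the remaining 8 in 8! = 40320 ways: 2·40320 = 80640.
Probability = 80640/3628800 = 1/45.

1/45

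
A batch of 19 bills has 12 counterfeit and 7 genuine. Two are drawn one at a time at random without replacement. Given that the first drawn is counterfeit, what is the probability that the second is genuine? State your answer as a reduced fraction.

7/18

After removing one counterfeit, 18 remain: 11 counterfeit and 7 genuine.
So the probability the next is genuine is 7/18.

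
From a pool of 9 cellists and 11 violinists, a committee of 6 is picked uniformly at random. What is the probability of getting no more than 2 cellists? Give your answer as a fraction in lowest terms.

There are C(20,6) = 38760 ways to choose the 6.
Favorable selections (no more than 2 cellists): C(9,0)·C(11,6) + C(9,1)·C(11,5) + C(9,2)·C(11,4) = 462 + 4158 + 11880 = 16500.
Probability = 16500/38760 = 275/646.

275/646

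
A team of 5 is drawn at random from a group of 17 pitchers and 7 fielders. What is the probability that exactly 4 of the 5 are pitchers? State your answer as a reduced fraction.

595/1518

There are C(24,5) = 42504 ways to choose 5 from 24.
Selections with exactly 4 pitchers: choose 4 of the 17 pitchers and 1 of the 7 fielders, C(17,4)·C(7,1) = 2380·7 = 16660.
Probability = 16660/42504 = 595/1518.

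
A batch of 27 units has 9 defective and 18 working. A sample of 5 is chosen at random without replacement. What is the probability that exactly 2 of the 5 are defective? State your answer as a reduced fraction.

The sample space is all 5-subsets of the 27: C(27,5) = 80730.
Selections with exactly 2 defective: choose 2 of the 9 defective and 3 of the 18 working, C(9,2)·C(18,3) = 36·816 = 29376.
Probability = 29376/80730 = 544/1495.

544/1495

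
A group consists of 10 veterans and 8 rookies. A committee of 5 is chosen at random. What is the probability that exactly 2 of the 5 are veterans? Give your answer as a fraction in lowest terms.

The sample space is all 5-subsets of the 18: C(18,5) = 8568.
Selections with exactly 2 veterans: choose 2 of the 10 veterans and 3 of the 8 rookies, C(10,2)·C(8,3) = 45·56 = 2520.
Probability = 2520/8568 = 5/17.

5/17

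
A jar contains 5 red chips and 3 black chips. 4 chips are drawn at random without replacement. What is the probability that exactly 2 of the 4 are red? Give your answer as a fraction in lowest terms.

3/7

The sample space is all 4-subsets of the 8: C(8,4) = 70.
Selections with exactly 2 red: choose 2 of the 5 red and 2 of the 3 black, C(5,2)·C(3,2) = 10·3 = 30.
Probability = 30/70 = 3/7.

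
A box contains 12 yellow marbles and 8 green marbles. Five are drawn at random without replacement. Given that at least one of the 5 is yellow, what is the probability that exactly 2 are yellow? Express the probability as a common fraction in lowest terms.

462/1931

Work in counts. Selections with at least one yellow: C(20,5) − C(8,5) = 15504 − 56 = 15448.
Of those, selections where exactly 2 are yellow: C(12,2)·C(8,3) = 66·56 = 3696.
Conditional probability = 3696/15448 = 462/1931.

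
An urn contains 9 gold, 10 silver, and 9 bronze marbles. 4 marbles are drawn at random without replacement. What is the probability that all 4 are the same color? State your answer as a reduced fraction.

22/975

There are C(28,4) = 20475 ways to draw 4 marbles.
All same color: C(9,4) + C(10,4) + C(9,4) = 126 + 210 + 126 = 462.
Probability = 462/20475 = 22/975.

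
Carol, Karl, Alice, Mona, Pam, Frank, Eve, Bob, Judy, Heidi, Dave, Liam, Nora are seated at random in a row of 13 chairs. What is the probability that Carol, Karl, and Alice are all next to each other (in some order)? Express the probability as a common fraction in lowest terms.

There are 13! = 6227020800 arrangements.
Treat the three as one block: 11! placements × 3! orders within the block = 39916800·6 = 239500800.
Probability = 239500800/6227020800 = 1/26.

1/26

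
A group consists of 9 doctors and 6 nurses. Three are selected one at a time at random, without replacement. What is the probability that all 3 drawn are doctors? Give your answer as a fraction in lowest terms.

Multiply the conditional probabilities at each draw: 9/15 · 8/14 · 7/13 = 504/2730 = 12/65.

12/65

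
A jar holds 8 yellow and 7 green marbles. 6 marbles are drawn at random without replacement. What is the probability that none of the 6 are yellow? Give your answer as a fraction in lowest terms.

1/715

There are C(15,6) = 5005 possible selections.
Selections with no yellow (all green): C(7,6) = 7.
Probability = 7/5005 = 1/715.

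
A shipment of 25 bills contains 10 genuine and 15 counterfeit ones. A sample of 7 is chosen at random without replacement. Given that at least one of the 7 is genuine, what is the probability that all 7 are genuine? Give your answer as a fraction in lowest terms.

Work in counts. Selections with at least one genuine: C(25,7) − C(15,7) = 480700 − 6435 = 474265.
Of those, selections where all 7 are genuine: C(10,7) = 120.
Conditional probability = 120/474265 = 24/94853.

24/94853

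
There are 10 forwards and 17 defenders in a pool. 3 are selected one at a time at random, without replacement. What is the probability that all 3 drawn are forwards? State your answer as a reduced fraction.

Multiply the conditional probabilities at each draw: 10/27 · 9/26 · 8/25 = 720/17550 = 8/195.

8/195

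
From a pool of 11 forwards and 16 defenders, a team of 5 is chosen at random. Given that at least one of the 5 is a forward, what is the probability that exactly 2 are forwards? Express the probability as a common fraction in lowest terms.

Work in counts. Selections with at least one forward: C(27,5) − C(16,5) = 80730 − 4368 = 76362.
Of those, selections where exactly 2 are forwards: C(11,2)·C(16,3) = 55·560 = 30800.
Conditional probability = 30800/76362 = 1400/3471.

1400/3471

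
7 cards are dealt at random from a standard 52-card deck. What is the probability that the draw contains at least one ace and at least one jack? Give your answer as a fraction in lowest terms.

There are C(52,7) = 133784560 possible draws.
By inclusion-exclusion on the complements, draws missing all aces or all jacks: C(48,7) + C(48,7) − C(44,7) = 73629072 + 73629072 − 38320568 = 108937576.
So draws with at least one of each: 133784560 − 108937576 = 24846984, probability 24846984/133784560 = 3105873/16723070.

3105873/16723070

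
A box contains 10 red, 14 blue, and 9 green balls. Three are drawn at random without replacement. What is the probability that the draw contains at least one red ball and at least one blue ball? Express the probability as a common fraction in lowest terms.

There are C(33,3) = 5456 possible draws.
By inclusion-exclusion on the complements, draws missing all red or all blue: C(23,3) + C(19,3) − C(9,3) = 1771 + 969 − 84 = 2656.
So draws with at least one of each: 5456 − 2656 = 2800, probability 2800/5456 = 175/341.

175/341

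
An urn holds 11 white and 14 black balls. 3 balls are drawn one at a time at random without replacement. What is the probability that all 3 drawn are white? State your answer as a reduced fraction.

33/460

Multiply the conditional probabilities at each draw: 11/25 · 10/24 · 9/23 = 990/13800 = 33/460.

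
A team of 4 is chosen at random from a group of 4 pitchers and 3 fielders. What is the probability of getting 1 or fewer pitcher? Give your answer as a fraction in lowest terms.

There are C(7,4) = 35 ways to choose the 4.
Favorable selections (1 or fewer pitcher): C(4,1)·C(3,3) = 4.
Probability = 4/35.

4/35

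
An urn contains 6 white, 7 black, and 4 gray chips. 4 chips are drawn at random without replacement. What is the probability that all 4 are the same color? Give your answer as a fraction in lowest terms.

3/140

There are C(17,4) = 2380 ways to draw 4 chips.
All same color: C(6,4) + C(7,4) + C(4,4) = 15 + 35 + 1 = 51.
Probability = 51/2380 = 3/140.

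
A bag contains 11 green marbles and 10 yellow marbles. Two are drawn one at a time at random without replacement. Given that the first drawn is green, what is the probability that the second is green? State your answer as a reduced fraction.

After removing one green, 20 remain: 10 green and 10 yellow.
So the probability the next is green is 10/20 = 1/2.

1/2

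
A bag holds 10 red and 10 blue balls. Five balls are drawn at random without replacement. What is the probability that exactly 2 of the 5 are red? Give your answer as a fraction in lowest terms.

225/646

The sample space is all 5-subsets of the 20: C(20,5) = 15504.
Selections with exactly 2 red: choose 2 of the 10 red and 3 of the 10 blue, C(10,2)·C(10,3) = 45·120 = 5400.
Probability = 5400/15504 = 225/646.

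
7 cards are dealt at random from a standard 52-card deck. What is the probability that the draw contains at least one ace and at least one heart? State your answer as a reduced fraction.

53122231/133784560

There are C(52,7) = 133784560 possible draws.
By inclusion-exclusion on the complements, draws missing all aces or all hearts: C(48,7) + C(39,7) − C(36,7) = 73629072 + 15380937 − 8347680 = 80662329.
So draws with at least one of each: 133784560 − 80662329 = 53122231, probability 53122231/133784560.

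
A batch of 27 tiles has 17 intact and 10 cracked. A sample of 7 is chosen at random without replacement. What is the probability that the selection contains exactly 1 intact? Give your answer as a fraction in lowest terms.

119/29601

Total number of selections: C(27,7) = 888030.
Selections with exactly 1 intact: choose 1 of the 17 intact and 6 of the 10 cracked, C(17,1)·C(10,6) = 17·210 = 3570.
Probability = 3570/888030 = 119/29601.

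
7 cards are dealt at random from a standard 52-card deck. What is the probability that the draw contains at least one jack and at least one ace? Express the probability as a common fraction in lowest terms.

There are C(52,7) = 133784560 possible draws.
By inclusion-exclusion on the complements, draws missing all jacks or all aces: C(48,7) + C(48,7) − C(44,7) = 73629072 + 73629072 − 38320568 = 108937576.
So draws with at least one of each: 133784560 − 108937576 = 24846984, probability 24846984/133784560 = 3105873/16723070.

3105873/16723070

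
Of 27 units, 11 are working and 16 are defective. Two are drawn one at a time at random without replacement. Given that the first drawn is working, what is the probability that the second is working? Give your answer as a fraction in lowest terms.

After removing one working, 26 remain: 10 working and 16 defective.
So the probability the next is working is 10/26 = 5/13.

5/13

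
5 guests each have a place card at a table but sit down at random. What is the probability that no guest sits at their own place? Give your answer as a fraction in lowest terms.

There are 5! = 120 seatings.
By inclusion-exclusion, seatings with no fixed points: C(5,0)·5! − C(5,1)·4! + C(5,2)·3! − C(5,3)·2! + C(5,4)·1! − C(5,5)·0! = 44.
Probability = 44/120 = 11/30.

11/30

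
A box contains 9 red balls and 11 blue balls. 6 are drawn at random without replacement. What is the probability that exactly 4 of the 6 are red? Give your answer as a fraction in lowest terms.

231/1292

Total number of selections: C(20,6) = 38760.
Selections with exactly 4 red: choose 4 of the 9 red and 2 of the 11 blue, C(9,4)·C(11,2) = 126·55 = 6930.
Probability = 6930/38760 = 231/1292.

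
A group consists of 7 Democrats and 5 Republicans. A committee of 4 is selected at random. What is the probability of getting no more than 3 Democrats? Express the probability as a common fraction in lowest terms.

92/99

There are C(12,4) = 495 ways to choose the 4.
The complement is exactly 4 Democrats: C(7,4)·C(5,0) = 35.
Probability = 1 − 35/495 = 460/495 = 92/99.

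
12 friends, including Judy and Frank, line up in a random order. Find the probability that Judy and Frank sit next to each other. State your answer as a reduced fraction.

There are 12! = 479001600 arrangements.
Treat Judy and Frank as a block: 11! arrangements of the blocks × 2 orders within the block = 2·39916800 = 79833600.
Probability = 79833600/479001600 = 1/6.

1/6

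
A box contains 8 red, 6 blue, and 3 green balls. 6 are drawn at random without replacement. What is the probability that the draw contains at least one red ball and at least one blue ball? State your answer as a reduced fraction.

There are C(17,6) = 12376 possible draws.
By inclusion-exclusion on the complements, draws missing all red or all blue: C(9,6) + C(11,6) − C(3,6) = 84 + 462 − 0 = 546.
So draws with at least one of each: 12376 − 546 = 11830, probability 11830/12376 = 65/68.

65/68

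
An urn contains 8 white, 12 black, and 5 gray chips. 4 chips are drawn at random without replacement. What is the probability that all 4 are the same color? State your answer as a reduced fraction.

57/1265

There are C(25,4) = 12650 ways to draw 4 chips.
All same color: C(8,4) + C(12,4) + C(5,4) = 70 + 495 + 5 = 570.
Probability = 570/12650 = 57/1265.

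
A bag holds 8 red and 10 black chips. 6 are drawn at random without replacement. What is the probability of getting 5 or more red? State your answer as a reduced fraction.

7/221

Total selections: C(18,6) = 18564.
Favorable selections (5 or more red): C(8,5)·C(10,1) + C(8,6)·C(10,0) = 560 + 28 = 588.
Probability = 588/18564 = 7/221.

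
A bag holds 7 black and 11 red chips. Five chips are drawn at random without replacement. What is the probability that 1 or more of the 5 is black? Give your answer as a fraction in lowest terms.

193/204

There are C(18,5) = 8568 ways to choose the 5.
The complement is all 5 are red: C(11,5) = 462.
Probability = 1 − 462/8568 = 8106/8568 = 193/204.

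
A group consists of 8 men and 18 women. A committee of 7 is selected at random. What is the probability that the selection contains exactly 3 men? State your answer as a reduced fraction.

There are C(26,7) = 657800 ways to choose 7 from 26.
Selections with exactly 3 men: choose 3 of the 8 men and 4 of the 18 women, C(8,3)·C(18,4) = 56·3060 = 171360.
Probability = 171360/657800 = 4284/16445.

4284/16445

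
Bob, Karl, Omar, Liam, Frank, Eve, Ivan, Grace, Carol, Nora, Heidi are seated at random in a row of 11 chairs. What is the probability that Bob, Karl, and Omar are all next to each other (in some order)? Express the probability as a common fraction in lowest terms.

3/55

There are 11! = 39916800 arrangements.
Treat the three as one block: 9! placements × 3! orders within the block = 362880·6 = 2177280.
Probability = 2177280/39916800 = 3/55.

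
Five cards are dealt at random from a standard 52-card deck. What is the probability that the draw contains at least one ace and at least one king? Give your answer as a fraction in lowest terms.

There are C(52,5) = 2598960 possible draws.
By inclusion-exclusion on the complements, draws missing all aces or all kings: C(48,5) + C(48,5) − C(44,5) = 1712304 + 1712304 − 1086008 = 2338600.
So draws with at least one of each: 2598960 − 2338600 = 260360, probability 260360/2598960 = 6509/64974.

6509/64974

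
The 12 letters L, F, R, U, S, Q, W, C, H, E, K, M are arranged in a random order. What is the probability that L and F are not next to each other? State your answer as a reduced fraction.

There are 12! = 479001600 arrangements.
Arrangements with L and F adjacent: 2·11! = 79833600.
So not adjacent: 479001600 − 79833600 = 399168000, probability 399168000/479001600 = 5/6.

5/6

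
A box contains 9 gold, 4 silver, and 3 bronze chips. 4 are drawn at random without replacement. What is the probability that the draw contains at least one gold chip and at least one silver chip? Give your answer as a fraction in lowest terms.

129/182

There are C(16,4) = 1820 possible draws.
By inclusion-exclusion on the complements, draws missing all gold or all silver: C(7,4) + C(12,4) − C(3,4) = 35 + 495 − 0 = 530.
So draws with at least one of each: 1820 − 530 = 1290, probability 1290/1820 = 129/182.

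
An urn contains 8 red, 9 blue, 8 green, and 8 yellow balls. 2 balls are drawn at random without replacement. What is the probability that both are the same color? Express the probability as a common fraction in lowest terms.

There are C(33,2) = 528 ways to draw 2 balls.
All same color: C(8,2) + C(9,2) + C(8,2) + C(8,2) = 28 + 36 + 28 + 28 = 120.
Probability = 120/528 = 5/22.

5/22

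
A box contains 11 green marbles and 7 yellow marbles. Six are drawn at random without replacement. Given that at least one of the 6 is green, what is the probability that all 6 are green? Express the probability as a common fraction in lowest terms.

6/241

Work in counts. Selections with at least one green: C(18,6) − C(7,6) = 18564 − 7 = 18557.
Of those, selections where all 6 are green: C(11,6) = 462.
Conditional probability = 462/18557 = 6/241.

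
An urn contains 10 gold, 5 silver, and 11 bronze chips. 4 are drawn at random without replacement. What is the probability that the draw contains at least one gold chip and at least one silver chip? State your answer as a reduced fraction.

1/2

There are C(26,4) = 14950 possible draws.
By inclusion-exclusion on the complements, draws missing all gold or all silver: C(16,4) + C(21,4) − C(11,4) = 1820 + 5985 − 330 = 7475.
So draws with at least one of each: 14950 − 7475 = 7475, probability 7475/14950 = 1/2.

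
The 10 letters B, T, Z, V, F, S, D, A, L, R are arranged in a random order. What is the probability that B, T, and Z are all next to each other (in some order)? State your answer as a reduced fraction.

There are 10! = 3628800 arrangements.
Treat the three as one block: 8! placements × 3! orders within the block = 40320·6 = 241920.
Probability = 241920/3628800 = 1/15.

1/15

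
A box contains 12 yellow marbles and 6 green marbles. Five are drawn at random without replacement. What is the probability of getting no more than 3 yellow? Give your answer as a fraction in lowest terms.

Total selections: C(18,5) = 8568.
Count the complement (more than 3 yellow): C(12,4)·C(6,1) + C(12,5)·C(6,0) = 2970 + 792 = 3762.
Probability = 1 − 3762/8568 = 4806/8568 = 267/476.

267/476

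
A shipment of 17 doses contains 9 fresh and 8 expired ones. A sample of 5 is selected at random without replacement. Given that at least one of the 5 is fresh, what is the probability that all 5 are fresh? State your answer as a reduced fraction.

Work in counts. Selections with at least one fresh: C(17,5) − C(8,5) = 6188 − 56 = 6132.
Of those, selections where all 5 are fresh: C(9,5) = 126.
Conditional probability = 126/6132 = 3/146.

3/146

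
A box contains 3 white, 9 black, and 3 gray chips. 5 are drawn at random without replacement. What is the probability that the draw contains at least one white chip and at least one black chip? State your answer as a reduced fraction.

There are C(15,5) = 3003 possible draws.
By inclusion-exclusion on the complements, draws missing all white or all black: C(12,5) + C(6,5) − C(3,5) = 792 + 6 − 0 = 798.
So draws with at least one of each: 3003 − 798 = 2205, probability 2205/3003 = 105/143.

105/143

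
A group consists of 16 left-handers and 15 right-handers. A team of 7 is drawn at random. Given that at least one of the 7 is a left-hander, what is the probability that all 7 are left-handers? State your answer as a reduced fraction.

Work in counts. Selections with at least one left-hander: C(31,7) − C(15,7) = 2629575 − 6435 = 2623140.
Of those, selections where all 7 are left-handers: C(16,7) = 11440.
Conditional probability = 11440/2623140 = 44/10089.

44/10089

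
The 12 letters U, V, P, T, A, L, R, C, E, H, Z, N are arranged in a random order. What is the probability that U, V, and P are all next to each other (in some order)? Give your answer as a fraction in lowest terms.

There are 12! = 479001600 arrangements.
Treat the three as one block: 10! placements × 3! orders within the block = 3628800·6 = 21772800.
Probability = 21772800/479001600 = 1/22.

1/22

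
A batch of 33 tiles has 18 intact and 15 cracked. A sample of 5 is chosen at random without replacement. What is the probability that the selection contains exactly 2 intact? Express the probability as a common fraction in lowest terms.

23205/79112

Total number of selections: C(33,5) = 237336.
Selections with exactly 2 intact: choose 2 of the 18 intact and 3 of the 15 cracked, C(18,2)·C(15,3) = 153·455 = 69615.
Probability = 69615/237336 = 23205/79112.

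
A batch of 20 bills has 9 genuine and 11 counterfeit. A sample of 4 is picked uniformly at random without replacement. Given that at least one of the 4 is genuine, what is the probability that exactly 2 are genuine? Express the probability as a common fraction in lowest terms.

132/301

Work in counts. Selections with at least one genuine: C(20,4) − C(11,4) = 4845 − 330 = 4515.
Of those, selections where exactly 2 are genuine: C(9,2)·C(11,2) = 36·55 = 1980.
Conditional probability = 1980/4515 = 132/301.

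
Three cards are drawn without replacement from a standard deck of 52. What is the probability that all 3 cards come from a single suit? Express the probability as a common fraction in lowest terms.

22/425

There are C(52,3) = 22100 possible 3-card hands.
Hands of one suit: 4 suits × C(13,3) = 4·286 = 1144.
Probability = 1144/22100 = 22/425.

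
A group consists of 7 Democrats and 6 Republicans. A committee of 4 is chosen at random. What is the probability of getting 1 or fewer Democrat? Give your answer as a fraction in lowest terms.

Total selections: C(13,4) = 715.
Favorable selections (1 or fewer Democrat): C(7,0)·C(6,4) + C(7,1)·C(6,3) = 15 + 140 = 155.
Probability = 155/715 = 31/143.

31/143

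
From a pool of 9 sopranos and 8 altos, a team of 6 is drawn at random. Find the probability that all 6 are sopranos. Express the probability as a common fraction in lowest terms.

3/442

There are C(17,6) = 12376 possible selections.
Selections with all sopranos: C(9,6) = 84.
Probability = 84/12376 = 3/442.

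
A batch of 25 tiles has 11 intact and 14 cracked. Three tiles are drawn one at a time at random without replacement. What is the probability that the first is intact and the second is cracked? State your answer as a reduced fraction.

Multiply the conditional probabilities at each draw: 11/25 · 14/24 = 154/600 = 77/300.

77/300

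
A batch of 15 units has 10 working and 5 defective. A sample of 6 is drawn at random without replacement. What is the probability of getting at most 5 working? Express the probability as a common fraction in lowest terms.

137/143

There are C(15,6) = 5005 ways to choose the 6.
The complement is exactly 6 working: C(10,6)·C(5,0) = 210.
Probability = 1 − 210/5005 = 4795/5005 = 137/143.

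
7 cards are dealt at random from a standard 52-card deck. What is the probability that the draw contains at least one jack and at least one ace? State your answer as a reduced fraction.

3105873/16723070

There are C(52,7) = 133784560 possible draws.
By inclusion-exclusion on the complements, draws missing all jacks or all aces: C(48,7) + C(48,7) − C(44,7) = 73629072 + 73629072 − 38320568 = 108937576.
So draws with at least one of each: 133784560 − 108937576 = 24846984, probability 24846984/133784560 = 3105873/16723070.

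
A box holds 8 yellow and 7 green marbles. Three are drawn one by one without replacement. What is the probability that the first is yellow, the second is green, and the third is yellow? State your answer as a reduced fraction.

Multiply the conditional probabilities at each draw: 8/15 · 7/14 · 7/13 = 392/2730 = 28/195.

28/195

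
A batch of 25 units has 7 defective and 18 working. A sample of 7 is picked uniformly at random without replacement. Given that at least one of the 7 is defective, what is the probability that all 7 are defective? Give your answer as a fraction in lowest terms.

Work in counts. Selections with at least one defective: C(25,7) − C(18,7) = 480700 − 31824 = 448876.
Of those, selections where all 7 are defective: C(7,7) = 1.
Conditional probability = 1/448876.

1/448876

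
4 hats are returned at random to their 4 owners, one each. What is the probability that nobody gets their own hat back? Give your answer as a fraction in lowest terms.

3/8

There are 4! = 24 assignments.
By inclusion-exclusion, assignments with no fixed points: C(4,0)·4! − C(4,1)·3! + C(4,2)·2! − C(4,3)·1! + C(4,4)·0! = 9.
Probability = 9/24 = 3/8.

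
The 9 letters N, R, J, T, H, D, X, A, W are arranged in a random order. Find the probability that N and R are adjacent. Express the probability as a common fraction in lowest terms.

2/9

There are 9! = 362880 arrangements.
Treat N and R as a block: 8! arrangements of the blocks × 2 orders within the block = 2·40320 = 80640.
Probability = 80640/362880 = 2/9.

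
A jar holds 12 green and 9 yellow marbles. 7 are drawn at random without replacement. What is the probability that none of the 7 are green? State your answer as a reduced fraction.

1/3230

There are C(21,7) = 116280 possible selections.
Selections with no green (all yellow): C(9,7) = 36.
Probability = 36/116280 = 1/3230.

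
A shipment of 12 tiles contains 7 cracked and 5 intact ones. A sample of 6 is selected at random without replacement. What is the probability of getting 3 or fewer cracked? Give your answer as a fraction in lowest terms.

1/2

There are C(12,6) = 924 ways to choose the 6.
Favorable selections (3 or fewer cracked): C(7,1)·C(5,5) + C(7,2)·C(5,4) + C(7,3)·C(5,3) = 7 + 105 + 350 = 462.
Probability = 462/924 = 1/2.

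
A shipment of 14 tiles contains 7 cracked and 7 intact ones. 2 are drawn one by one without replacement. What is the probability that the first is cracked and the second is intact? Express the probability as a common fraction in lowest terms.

7/26

Multiply the conditional probabilities at each draw: 7/14 · 7/13 = 49/182 = 7/26.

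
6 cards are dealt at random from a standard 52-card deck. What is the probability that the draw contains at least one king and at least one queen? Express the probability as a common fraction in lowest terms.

718637/5089630

There are C(52,6) = 20358520 possible draws.
By inclusion-exclusion on the complements, draws missing all kings or all queens: C(48,6) + C(48,6) − C(44,6) = 12271512 + 12271512 − 7059052 = 17483972.
So draws with at least one of each: 20358520 − 17483972 = 2874548, probability 2874548/20358520 = 718637/5089630.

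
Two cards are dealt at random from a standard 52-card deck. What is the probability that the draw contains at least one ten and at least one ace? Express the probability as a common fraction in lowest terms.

8/663

There are C(52,2) = 1326 possible draws.
By inclusion-exclusion on the complements, draws missing all tens or all aces: C(48,2) + C(48,2) − C(44,2) = 1128 + 1128 − 946 = 1310.
So draws with at least one of each: 1326 − 1310 = 16, probability 16/1326 = 8/663.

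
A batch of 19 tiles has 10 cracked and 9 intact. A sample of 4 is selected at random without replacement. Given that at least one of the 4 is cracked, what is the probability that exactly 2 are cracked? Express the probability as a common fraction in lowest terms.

Work in counts. Selections with at least one cracked: C(19,4) − C(9,4) = 3876 − 126 = 3750.
Of those, selections where exactly 2 are cracked: C(10,2)·C(9,2) = 45·36 = 1620.
Conditional probability = 1620/3750 = 54/125.

54/125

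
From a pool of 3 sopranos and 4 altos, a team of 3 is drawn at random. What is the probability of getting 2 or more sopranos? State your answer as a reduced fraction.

Total selections: C(7,3) = 35.
Favorable selections (2 or more sopranos): C(3,2)·C(4,1) + C(3,3)·C(4,0) = 12 + 1 = 13.
Probability = 13/35.

13/35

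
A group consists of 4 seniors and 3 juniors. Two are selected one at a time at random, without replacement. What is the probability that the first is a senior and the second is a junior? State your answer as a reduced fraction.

2/7

Multiply the conditional probabilities at each draw: 4/7 · 3/6 = 12/42 = 2/7.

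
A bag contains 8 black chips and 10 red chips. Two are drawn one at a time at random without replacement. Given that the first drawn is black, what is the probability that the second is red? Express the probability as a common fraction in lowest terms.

10/17

After removing one black, 17 remain: 7 black and 10 red.
So the probability the next is red is 10/17.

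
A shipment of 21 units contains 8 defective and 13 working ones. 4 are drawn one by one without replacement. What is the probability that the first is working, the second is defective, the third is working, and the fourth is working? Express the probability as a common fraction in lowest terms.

572/5985

Multiply the conditional probabilities at each draw: 13/21 · 8/20 · 12/19 · 11/18 = 13728/143640 = 572/5985.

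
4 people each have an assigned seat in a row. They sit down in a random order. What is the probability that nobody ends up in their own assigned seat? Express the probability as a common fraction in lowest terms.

3/8

There are 4! = 24 seatings.
By inclusion-exclusion, seatings with no fixed points: C(4,0)·4! − C(4,1)·3! + C(4,2)·2! − C(4,3)·1! + C(4,4)·0! = 9.
Probability = 9/24 = 3/8.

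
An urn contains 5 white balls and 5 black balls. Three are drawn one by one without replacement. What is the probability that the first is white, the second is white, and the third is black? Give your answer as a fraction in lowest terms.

5/36

Multiply the conditional probabilities at each draw: 5/10 · 4/9 · 5/8 = 100/720 = 5/36.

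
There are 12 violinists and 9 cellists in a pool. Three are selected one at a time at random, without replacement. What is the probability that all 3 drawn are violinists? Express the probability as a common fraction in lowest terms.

22/133

Multiply the conditional probabilities at each draw: 12/21 · 11/20 · 10/19 = 1320/7980 = 22/133.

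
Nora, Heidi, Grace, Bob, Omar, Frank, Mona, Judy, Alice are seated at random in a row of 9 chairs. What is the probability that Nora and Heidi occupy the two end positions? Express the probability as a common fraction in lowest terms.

1/36

There are 9! = 362880 arrangements.
Place Nora and Heidi at the ends in 2 ways, arrange the remaining 7 in 7! = 5040 ways: 2·5040 = 10080.
Probability = 10080/362880 = 1/36.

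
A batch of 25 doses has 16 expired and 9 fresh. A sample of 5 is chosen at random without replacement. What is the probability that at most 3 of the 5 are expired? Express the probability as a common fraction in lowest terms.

Total selections: C(25,5) = 53130.
Count the complement (more than 3 expired): C(16,4)·C(9,1) + C(16,5)·C(9,0) = 16380 + 4368 = 20748.
Probability = 1 − 20748/53130 = 32382/53130 = 771/1265.

771/1265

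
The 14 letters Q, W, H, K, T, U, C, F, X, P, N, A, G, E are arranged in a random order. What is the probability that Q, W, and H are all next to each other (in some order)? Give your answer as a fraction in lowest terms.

3/91

There are 14! = 87178291200 arrangements.
Treat the three as one block: 12! placements × 3! orders within the block = 479001600·6 = 2874009600.
Probability = 2874009600/87178291200 = 3/91.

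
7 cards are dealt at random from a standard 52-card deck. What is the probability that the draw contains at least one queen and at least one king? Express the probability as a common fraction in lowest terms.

There are C(52,7) = 133784560 possible draws.
By inclusion-exclusion on the complements, draws missing all queens or all kings: C(48,7) + C(48,7) − C(44,7) = 73629072 + 73629072 − 38320568 = 108937576.
So draws with at least one of each: 133784560 − 108937576 = 24846984, probability 24846984/133784560 = 3105873/16723070.

3105873/16723070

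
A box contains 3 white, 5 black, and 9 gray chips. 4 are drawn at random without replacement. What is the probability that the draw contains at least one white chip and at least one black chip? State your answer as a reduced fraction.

There are C(17,4) = 2380 possible draws.
By inclusion-exclusion on the complements, draws missing all white or all black: C(14,4) + C(12,4) − C(9,4) = 1001 + 495 − 126 = 1370.
So draws with at least one of each: 2380 − 1370 = 1010, probability 1010/2380 = 101/238.

101/238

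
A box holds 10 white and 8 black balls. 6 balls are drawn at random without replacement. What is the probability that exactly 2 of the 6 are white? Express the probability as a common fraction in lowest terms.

75/442

Total number of selections: C(18,6) = 18564.
Selections with exactly 2 white: choose 2 of the 10 white and 4 of the 8 black, C(10,2)·C(8,4) = 45·70 = 3150.
Probability = 3150/18564 = 75/442.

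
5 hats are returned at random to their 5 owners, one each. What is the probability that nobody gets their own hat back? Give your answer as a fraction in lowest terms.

11/30

There are 5! = 120 assignments.
By inclusion-exclusion, assignments with no fixed points: C(5,0)·5! − C(5,1)·4! + C(5,2)·3! − C(5,3)·2! + C(5,4)·1! − C(5,5)·0! = 44.
Probability = 44/120 = 11/30.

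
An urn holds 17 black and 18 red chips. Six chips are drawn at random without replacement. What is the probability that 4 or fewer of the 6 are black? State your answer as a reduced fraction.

Total selections: C(35,6) = 1623160.
Count the complement (more than 4 black): C(17,5)·C(18,1) + C(17,6)·C(18,0) = 111384 + 12376 = 123760.
Probability = 1 − 123760/1623160 = 1499400/1623160 = 315/341.

315/341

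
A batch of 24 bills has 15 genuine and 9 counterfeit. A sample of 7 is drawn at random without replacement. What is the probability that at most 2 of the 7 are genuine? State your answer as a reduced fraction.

There are C(24,7) = 346104 ways to choose the 7.
Favorable selections (at most 2 genuine): C(15,0)·C(9,7) + C(15,1)·C(9,6) + C(15,2)·C(9,5) = 36 + 1260 + 13230 = 14526.
Probability = 14526/346104 = 807/19228.

807/19228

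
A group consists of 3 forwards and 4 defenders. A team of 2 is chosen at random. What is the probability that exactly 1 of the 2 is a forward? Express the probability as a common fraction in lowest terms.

4/7

The sample space is all 2-subsets of the 7: C(7,2) = 21.
Selections with exactly 1 forward: choose 1 of the 3 forwards and 1 of the 4 defenders, C(3,1)·C(4,1) = 3·4 = 12.
Probability = 12/21 = 4/7.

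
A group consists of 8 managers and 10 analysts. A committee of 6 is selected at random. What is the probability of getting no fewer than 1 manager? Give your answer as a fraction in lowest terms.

437/442

There are C(18,6) = 18564 ways to choose the 6.
The complement is all 6 are analysts: C(10,6) = 210.
Probability = 1 − 210/18564 = 18354/18564 = 437/442.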